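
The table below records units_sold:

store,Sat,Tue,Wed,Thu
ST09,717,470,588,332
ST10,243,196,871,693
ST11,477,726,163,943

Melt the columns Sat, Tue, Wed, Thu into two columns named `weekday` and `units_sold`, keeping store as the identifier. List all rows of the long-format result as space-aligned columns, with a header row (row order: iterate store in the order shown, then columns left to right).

Each (store, column) pair becomes one row: 3 × 4 = 12 rows.
For example, (ST09, Sat) → units_sold=717.

store  weekday  units_sold
ST09   Sat      717       
ST09   Tue      470       
ST09   Wed      588       
ST09   Thu      332       
ST10   Sat      243       
ST10   Tue      196       
ST10   Wed      871       
ST10   Thu      693       
ST11   Sat      477       
ST11   Tue      726       
ST11   Wed      163       
ST11   Thu      943       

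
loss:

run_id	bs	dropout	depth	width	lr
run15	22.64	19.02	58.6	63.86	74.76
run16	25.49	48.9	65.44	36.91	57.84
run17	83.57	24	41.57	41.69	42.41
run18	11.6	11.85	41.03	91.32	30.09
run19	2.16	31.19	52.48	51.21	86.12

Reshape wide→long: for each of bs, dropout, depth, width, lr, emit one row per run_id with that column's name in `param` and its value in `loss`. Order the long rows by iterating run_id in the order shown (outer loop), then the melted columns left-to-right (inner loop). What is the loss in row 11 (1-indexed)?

25 rows total (5 × 5). Row 11: index ⌊(11-1)/5⌋ = 2 into run_id → run17; (11-1) mod 5 = 0 into the melted columns → bs.
So row 11 is (run17, bs, 83.57); loss = 83.57.

83.57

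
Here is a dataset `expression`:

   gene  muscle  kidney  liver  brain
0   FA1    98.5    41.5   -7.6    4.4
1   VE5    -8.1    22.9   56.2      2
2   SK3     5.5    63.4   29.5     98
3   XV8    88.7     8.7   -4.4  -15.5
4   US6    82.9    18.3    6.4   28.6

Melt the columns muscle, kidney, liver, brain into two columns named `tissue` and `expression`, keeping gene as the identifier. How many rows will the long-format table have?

20

5 gene values × 4 melted columns = 20 rows.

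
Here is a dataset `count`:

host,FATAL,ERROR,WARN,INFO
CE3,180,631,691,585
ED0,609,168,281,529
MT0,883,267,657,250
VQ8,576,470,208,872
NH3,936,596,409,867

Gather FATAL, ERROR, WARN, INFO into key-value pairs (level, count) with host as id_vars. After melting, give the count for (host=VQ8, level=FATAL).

Unpivoting turns each (host, wide-column) pair into one long row.
The wide cell at row VQ8, column FATAL holds 576, so the long row (VQ8, FATAL) has count=576.

576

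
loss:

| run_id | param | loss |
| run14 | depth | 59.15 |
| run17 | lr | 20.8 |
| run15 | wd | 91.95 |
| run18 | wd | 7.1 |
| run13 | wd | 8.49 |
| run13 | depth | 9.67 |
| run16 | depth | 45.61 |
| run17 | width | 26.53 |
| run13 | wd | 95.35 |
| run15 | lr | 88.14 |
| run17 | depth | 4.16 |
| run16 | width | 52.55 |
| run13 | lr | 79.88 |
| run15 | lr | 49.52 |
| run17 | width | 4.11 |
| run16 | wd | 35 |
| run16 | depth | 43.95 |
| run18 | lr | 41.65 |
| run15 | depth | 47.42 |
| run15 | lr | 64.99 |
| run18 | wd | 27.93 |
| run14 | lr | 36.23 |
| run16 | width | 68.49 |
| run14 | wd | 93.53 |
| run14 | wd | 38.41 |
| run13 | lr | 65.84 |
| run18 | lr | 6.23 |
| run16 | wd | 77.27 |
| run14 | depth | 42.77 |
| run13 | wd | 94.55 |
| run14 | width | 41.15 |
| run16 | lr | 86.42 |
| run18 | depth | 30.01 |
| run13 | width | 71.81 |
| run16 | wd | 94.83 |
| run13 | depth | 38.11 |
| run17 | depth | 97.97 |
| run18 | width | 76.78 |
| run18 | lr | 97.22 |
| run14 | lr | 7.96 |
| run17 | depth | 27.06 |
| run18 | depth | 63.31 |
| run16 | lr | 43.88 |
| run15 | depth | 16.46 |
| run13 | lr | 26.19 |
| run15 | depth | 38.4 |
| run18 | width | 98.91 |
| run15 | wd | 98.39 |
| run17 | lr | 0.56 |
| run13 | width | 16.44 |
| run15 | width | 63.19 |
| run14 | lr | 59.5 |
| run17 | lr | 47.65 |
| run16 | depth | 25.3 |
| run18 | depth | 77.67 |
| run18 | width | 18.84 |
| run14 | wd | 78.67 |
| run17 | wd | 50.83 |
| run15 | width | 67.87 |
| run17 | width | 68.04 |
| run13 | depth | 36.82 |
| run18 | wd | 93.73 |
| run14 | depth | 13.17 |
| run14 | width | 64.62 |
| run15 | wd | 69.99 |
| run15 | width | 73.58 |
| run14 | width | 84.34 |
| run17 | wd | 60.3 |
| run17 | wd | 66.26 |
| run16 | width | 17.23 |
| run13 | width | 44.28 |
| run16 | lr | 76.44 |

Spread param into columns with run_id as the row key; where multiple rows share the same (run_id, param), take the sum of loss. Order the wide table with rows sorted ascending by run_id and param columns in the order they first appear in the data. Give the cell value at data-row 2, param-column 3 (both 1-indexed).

With rows sorted ascending by run_id, row 2 is run_id=run14. param columns in first-appearance order: depth, lr, wd, width; column 3 is wd.
Long rows with run_id=run14, param=wd: 93.53 + 38.41 + 78.67 = 210.61.

210.61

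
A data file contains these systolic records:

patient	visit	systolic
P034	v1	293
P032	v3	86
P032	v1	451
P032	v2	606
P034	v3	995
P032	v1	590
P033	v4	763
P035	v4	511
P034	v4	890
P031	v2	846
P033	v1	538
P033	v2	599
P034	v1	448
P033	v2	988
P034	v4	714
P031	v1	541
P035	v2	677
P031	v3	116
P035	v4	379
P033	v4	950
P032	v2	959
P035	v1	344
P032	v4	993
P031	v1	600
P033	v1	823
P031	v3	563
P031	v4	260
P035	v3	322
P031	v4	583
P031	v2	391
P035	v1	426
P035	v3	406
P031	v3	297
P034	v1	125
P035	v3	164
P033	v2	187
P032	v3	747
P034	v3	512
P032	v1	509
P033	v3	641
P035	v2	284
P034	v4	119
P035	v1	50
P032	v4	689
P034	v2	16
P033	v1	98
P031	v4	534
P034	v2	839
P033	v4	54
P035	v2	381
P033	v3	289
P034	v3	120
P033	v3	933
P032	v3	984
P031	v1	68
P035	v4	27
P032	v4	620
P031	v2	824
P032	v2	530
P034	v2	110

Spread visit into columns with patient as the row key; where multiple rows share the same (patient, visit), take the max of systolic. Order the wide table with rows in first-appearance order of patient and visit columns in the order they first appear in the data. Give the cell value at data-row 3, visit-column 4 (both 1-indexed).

With rows in first-appearance order of patient, row 3 is patient=P033. visit columns in first-appearance order: v1, v3, v2, v4; column 4 is v4.
Long rows with patient=P033, visit=v4: max(763, 950, 54) = 950.

950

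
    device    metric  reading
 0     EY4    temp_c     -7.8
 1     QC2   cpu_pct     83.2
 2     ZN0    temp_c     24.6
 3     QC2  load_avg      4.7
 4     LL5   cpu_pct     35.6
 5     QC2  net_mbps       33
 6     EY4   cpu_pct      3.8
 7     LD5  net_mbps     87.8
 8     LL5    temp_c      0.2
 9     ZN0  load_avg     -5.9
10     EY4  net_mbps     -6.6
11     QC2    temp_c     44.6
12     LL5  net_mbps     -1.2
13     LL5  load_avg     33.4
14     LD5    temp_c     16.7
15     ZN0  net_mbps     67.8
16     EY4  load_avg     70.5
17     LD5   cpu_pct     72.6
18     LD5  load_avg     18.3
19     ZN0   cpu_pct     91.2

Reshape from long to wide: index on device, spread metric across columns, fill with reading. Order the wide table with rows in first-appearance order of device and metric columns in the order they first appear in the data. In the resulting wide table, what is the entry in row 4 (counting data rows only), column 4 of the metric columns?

With rows in first-appearance order of device, row 4 is device=LL5. metric columns in first-appearance order: temp_c, cpu_pct, load_avg, net_mbps; column 4 is net_mbps.
Long rows with device=LL5, metric=net_mbps: reading = -1.2.

-1.2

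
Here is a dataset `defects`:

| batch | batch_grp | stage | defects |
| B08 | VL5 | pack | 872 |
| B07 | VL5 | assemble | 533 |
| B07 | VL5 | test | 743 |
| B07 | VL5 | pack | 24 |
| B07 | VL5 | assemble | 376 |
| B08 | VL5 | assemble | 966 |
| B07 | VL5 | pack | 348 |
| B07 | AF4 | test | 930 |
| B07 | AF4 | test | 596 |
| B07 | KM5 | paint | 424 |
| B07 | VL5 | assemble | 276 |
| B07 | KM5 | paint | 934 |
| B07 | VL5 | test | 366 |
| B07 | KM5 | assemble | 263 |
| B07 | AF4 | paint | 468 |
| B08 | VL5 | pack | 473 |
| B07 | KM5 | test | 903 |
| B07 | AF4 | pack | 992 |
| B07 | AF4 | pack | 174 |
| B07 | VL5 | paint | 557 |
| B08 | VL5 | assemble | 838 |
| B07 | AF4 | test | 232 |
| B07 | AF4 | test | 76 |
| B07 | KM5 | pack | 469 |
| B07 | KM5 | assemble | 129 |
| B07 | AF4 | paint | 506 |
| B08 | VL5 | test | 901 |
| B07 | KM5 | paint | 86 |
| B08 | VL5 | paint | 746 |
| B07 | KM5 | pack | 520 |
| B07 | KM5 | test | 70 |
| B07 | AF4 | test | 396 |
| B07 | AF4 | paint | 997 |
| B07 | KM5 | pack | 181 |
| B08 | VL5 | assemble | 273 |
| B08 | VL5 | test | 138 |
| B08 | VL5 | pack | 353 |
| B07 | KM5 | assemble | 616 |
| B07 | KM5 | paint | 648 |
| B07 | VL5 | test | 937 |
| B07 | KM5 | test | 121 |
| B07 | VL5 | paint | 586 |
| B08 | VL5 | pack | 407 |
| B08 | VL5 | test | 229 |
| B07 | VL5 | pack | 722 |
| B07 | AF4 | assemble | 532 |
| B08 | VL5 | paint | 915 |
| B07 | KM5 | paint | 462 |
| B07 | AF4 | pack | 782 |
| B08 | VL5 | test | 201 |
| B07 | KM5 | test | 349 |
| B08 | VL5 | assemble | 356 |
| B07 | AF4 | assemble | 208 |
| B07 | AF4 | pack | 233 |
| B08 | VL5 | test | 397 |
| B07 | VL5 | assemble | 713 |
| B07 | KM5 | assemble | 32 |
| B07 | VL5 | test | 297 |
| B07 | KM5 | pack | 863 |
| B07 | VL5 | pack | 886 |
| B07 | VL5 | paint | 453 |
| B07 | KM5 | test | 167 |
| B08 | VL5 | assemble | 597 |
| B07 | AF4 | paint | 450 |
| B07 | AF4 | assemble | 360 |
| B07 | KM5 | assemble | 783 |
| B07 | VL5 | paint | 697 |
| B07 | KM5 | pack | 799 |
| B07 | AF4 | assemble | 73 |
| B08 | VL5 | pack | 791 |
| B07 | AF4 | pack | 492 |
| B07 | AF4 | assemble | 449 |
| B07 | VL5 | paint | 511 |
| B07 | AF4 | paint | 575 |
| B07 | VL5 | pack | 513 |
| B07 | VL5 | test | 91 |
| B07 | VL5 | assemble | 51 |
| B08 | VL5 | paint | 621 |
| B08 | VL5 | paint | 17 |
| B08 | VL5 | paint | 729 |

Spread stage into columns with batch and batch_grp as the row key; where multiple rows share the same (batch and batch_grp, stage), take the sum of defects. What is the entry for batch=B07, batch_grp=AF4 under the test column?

2230

Rows with batch=B07, batch_grp=AF4 and stage=test: defects values are 930, 596, 232, 76, 396.
930 + 596 + 232 + 76 + 396 = 2230.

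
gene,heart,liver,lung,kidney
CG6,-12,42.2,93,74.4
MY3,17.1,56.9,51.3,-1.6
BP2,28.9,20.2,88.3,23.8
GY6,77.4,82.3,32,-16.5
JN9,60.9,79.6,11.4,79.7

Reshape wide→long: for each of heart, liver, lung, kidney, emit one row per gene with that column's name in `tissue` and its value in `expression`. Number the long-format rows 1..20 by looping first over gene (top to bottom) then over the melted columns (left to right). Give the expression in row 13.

20 rows total (5 × 4). Row 13: index ⌊(13-1)/4⌋ = 3 into gene → GY6; (13-1) mod 4 = 0 into the melted columns → heart.
So row 13 is (GY6, heart, 77.4); expression = 77.4.

77.4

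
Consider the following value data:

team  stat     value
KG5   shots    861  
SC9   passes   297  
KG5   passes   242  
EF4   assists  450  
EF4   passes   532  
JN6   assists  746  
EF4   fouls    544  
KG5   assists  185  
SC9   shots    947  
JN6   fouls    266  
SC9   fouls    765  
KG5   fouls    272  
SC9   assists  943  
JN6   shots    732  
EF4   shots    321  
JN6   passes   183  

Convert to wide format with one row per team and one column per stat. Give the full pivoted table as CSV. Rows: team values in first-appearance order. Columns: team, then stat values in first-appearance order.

Columns: team plus the 4 distinct stat values (shots, passes, assists, fouls).
For example, row KG5 column shots takes value=861 from the long row (KG5, shots).

team,shots,passes,assists,fouls
KG5,861,242,185,272
SC9,947,297,943,765
EF4,321,532,450,544
JN6,732,183,746,266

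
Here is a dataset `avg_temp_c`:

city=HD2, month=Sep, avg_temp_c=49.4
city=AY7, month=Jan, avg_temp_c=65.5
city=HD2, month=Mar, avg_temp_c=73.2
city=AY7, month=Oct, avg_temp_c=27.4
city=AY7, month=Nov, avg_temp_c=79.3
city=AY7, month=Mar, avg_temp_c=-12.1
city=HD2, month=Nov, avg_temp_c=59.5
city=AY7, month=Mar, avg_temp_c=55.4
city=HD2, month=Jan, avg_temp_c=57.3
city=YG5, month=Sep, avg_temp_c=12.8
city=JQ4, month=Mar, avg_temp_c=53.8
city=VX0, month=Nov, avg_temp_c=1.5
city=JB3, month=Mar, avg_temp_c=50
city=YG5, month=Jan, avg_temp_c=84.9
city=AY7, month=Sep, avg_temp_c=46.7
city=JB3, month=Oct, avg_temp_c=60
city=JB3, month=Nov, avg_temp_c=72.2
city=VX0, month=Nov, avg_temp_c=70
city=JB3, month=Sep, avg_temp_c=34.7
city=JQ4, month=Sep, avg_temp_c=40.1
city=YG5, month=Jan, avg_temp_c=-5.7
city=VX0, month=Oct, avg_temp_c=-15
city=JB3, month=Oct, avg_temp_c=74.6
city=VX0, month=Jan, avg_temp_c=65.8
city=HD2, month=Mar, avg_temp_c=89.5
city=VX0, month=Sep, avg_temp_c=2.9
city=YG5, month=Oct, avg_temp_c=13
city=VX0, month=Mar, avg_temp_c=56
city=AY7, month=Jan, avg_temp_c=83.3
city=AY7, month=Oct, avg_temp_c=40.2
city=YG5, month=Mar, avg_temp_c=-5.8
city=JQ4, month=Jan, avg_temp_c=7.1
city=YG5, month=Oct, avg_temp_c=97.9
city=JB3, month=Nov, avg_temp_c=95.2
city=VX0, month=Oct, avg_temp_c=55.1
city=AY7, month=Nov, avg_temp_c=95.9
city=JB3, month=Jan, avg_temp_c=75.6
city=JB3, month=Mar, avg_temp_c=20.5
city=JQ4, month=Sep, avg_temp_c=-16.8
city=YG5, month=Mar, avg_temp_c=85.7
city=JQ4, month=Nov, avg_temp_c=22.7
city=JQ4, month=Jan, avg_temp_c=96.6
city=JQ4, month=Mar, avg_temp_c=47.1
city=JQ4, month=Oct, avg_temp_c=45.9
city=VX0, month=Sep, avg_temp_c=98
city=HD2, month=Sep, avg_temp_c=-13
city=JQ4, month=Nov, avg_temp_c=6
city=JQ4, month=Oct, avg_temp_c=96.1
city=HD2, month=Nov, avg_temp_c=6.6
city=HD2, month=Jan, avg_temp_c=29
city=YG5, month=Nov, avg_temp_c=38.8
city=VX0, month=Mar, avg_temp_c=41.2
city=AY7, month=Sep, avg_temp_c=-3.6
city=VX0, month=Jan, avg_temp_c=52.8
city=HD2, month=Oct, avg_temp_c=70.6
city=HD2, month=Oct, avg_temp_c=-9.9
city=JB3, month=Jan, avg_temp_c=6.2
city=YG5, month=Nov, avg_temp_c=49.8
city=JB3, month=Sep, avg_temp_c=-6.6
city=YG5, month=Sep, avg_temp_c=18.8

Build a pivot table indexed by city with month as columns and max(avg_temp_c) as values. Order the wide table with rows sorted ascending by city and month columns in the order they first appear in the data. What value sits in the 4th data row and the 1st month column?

40.1

With rows sorted ascending by city, row 4 is city=JQ4. month columns in first-appearance order: Sep, Jan, Mar, Oct, Nov; column 1 is Sep.
Long rows with city=JQ4, month=Sep: max(40.1, -16.8) = 40.1.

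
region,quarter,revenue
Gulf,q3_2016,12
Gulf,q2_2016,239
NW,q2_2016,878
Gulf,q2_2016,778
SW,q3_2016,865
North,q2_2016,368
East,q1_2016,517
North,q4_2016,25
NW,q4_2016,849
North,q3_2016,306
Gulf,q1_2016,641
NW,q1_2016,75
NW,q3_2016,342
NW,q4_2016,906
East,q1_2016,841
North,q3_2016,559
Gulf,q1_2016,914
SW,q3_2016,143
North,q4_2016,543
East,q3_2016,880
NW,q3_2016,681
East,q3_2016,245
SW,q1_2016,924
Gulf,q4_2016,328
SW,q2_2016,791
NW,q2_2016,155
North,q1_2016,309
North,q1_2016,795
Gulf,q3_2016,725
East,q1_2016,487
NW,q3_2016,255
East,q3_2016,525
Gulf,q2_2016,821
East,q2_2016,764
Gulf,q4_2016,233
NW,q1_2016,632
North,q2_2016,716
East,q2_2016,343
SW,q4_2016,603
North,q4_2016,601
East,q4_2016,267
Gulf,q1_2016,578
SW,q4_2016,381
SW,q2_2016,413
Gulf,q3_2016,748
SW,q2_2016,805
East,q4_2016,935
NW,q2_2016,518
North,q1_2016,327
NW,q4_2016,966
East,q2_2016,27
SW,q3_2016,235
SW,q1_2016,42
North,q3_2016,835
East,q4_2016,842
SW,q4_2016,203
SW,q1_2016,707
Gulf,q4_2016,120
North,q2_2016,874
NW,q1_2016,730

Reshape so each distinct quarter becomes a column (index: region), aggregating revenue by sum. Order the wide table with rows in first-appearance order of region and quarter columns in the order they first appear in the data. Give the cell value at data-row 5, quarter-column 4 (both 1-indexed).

2044

With rows in first-appearance order of region, row 5 is region=East. quarter columns in first-appearance order: q3_2016, q2_2016, q1_2016, q4_2016; column 4 is q4_2016.
Long rows with region=East, quarter=q4_2016: 267 + 935 + 842 = 2044.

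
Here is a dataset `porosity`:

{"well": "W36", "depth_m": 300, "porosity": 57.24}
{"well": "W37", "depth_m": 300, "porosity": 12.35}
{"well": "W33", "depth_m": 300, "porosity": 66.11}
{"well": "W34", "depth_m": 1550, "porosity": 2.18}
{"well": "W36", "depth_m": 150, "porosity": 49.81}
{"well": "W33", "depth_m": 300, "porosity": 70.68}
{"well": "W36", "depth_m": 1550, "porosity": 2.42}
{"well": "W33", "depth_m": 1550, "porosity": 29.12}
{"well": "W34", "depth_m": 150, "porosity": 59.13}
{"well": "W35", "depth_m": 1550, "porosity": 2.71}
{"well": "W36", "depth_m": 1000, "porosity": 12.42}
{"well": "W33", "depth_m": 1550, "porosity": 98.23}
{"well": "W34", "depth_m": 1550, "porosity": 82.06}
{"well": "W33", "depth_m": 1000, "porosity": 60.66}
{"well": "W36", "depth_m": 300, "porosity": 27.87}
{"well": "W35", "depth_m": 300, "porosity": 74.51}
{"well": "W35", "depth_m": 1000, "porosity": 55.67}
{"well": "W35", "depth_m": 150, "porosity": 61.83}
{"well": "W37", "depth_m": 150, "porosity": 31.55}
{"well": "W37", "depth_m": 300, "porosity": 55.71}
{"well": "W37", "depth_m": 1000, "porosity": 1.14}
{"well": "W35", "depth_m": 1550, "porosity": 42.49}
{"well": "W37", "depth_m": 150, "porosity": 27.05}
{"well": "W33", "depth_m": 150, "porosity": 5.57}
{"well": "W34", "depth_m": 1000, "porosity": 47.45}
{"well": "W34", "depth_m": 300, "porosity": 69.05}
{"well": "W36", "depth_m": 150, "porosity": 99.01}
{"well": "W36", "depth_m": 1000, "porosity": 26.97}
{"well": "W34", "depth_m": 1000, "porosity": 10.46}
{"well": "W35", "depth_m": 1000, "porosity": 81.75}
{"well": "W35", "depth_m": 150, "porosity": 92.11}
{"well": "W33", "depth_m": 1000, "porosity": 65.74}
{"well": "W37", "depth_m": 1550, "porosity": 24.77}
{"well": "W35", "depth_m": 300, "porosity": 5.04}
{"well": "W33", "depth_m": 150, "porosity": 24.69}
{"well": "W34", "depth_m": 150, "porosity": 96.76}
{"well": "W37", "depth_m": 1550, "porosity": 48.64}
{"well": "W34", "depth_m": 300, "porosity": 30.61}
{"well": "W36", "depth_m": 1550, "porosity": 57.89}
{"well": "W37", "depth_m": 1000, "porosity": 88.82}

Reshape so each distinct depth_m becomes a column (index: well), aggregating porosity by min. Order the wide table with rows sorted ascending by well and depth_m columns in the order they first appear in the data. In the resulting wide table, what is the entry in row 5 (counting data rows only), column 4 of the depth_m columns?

With rows sorted ascending by well, row 5 is well=W37. depth_m columns in first-appearance order: 300, 1550, 150, 1000; column 4 is 1000.
Long rows with well=W37, depth_m=1000: min(1.14, 88.82) = 1.14.

1.14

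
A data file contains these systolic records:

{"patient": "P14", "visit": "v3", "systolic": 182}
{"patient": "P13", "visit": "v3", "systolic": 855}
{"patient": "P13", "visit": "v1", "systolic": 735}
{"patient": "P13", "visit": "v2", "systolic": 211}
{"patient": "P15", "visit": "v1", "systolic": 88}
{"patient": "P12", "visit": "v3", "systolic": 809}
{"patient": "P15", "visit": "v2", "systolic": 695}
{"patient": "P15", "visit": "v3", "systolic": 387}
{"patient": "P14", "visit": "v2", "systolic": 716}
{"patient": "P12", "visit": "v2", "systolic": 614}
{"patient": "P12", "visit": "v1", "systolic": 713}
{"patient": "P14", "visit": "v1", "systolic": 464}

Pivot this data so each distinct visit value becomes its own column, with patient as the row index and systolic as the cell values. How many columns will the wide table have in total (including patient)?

1 column for patient plus 3 distinct visit values → 4 columns.

4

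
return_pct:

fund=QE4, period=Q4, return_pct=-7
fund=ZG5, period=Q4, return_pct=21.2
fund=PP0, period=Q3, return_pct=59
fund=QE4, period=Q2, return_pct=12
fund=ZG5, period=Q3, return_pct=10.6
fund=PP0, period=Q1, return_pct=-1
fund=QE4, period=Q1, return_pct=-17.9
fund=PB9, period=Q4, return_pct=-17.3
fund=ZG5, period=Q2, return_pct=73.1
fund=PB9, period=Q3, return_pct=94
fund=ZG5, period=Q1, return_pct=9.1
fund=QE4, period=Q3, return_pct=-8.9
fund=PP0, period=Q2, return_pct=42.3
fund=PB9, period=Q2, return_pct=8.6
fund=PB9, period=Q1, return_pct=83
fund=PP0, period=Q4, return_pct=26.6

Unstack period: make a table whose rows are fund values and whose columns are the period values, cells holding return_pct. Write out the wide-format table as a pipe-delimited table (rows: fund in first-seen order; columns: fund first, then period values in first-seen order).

| fund | Q4 | Q3 | Q2 | Q1 |
| QE4 | -7 | -8.9 | 12 | -17.9 |
| ZG5 | 21.2 | 10.6 | 73.1 | 9.1 |
| PP0 | 26.6 | 59 | 42.3 | -1 |
| PB9 | -17.3 | 94 | 8.6 | 83 |

Columns: fund plus the 4 distinct period values (Q4, Q3, Q2, Q1).
For example, row QE4 column Q4 takes return_pct=-7 from the long row (QE4, Q4).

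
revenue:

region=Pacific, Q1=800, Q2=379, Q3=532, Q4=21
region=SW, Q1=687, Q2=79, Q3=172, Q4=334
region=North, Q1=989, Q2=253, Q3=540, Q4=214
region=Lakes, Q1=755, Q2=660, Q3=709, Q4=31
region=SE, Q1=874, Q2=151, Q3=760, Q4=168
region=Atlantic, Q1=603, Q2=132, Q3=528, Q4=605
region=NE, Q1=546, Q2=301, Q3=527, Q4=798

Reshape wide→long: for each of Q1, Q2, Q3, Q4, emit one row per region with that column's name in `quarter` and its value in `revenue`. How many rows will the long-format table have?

7 region values × 4 melted columns = 28 rows.

28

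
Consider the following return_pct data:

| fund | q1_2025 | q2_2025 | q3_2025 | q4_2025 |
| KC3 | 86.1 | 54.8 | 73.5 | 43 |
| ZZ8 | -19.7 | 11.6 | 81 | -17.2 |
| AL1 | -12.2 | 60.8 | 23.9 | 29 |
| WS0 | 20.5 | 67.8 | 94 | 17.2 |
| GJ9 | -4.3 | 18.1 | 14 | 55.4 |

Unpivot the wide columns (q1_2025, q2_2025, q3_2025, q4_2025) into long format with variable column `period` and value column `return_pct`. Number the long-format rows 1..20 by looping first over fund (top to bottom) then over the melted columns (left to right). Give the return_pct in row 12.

29

20 rows total (5 × 4). Row 12: index ⌊(12-1)/4⌋ = 2 into fund → AL1; (12-1) mod 4 = 3 into the melted columns → q4_2025.
So row 12 is (AL1, q4_2025, 29); return_pct = 29.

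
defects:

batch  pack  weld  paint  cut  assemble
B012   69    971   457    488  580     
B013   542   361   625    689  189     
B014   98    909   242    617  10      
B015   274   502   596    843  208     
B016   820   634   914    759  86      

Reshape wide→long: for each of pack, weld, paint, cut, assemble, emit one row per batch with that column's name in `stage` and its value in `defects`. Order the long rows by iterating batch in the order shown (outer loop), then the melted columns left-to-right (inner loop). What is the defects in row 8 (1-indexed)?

25 rows total (5 × 5). Row 8: index ⌊(8-1)/5⌋ = 1 into batch → B013; (8-1) mod 5 = 2 into the melted columns → paint.
So row 8 is (B013, paint, 625); defects = 625.

625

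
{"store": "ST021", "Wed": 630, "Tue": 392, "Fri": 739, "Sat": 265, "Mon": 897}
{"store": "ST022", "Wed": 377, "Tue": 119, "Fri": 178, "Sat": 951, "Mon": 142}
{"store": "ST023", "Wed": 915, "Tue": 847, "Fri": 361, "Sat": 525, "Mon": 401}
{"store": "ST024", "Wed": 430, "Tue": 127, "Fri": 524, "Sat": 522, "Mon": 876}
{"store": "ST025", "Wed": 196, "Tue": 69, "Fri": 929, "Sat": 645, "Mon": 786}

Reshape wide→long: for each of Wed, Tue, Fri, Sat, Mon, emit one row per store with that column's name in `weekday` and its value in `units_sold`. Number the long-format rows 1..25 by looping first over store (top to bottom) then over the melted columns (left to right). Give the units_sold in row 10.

142

25 rows total (5 × 5). Row 10: index ⌊(10-1)/5⌋ = 1 into store → ST022; (10-1) mod 5 = 4 into the melted columns → Mon.
So row 10 is (ST022, Mon, 142); units_sold = 142.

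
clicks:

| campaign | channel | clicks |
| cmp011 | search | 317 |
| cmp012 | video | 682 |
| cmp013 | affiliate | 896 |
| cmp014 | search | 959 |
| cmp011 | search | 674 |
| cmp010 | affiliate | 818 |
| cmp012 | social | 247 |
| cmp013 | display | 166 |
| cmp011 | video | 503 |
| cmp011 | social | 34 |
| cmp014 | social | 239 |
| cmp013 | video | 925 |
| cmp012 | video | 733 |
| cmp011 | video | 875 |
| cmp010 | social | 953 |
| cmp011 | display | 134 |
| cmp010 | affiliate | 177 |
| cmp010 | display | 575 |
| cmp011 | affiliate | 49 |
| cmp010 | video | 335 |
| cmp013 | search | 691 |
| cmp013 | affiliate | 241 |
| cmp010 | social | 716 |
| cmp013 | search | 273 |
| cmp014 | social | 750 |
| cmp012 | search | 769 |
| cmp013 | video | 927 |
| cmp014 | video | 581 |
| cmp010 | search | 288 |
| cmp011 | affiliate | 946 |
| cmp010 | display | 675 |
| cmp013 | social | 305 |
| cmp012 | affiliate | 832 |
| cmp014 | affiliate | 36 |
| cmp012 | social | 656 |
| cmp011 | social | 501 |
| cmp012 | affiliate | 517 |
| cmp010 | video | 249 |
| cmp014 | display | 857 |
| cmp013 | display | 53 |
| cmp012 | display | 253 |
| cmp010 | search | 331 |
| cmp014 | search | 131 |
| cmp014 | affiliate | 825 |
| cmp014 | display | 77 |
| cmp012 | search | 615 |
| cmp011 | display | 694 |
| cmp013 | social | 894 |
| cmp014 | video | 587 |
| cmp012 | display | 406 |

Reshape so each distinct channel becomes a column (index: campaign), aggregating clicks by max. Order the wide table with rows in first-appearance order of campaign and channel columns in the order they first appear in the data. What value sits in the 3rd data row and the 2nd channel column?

With rows in first-appearance order of campaign, row 3 is campaign=cmp013. channel columns in first-appearance order: search, video, affiliate, social, display; column 2 is video.
Long rows with campaign=cmp013, channel=video: max(925, 927) = 927.

927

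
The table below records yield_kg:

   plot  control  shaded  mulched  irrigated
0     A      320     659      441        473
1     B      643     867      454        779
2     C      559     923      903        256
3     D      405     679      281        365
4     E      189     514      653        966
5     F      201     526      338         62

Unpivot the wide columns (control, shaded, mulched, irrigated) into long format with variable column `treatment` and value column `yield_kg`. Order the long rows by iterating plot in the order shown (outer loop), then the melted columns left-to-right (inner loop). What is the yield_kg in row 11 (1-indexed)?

903

24 rows total (6 × 4). Row 11: index ⌊(11-1)/4⌋ = 2 into plot → C; (11-1) mod 4 = 2 into the melted columns → mulched.
So row 11 is (C, mulched, 903); yield_kg = 903.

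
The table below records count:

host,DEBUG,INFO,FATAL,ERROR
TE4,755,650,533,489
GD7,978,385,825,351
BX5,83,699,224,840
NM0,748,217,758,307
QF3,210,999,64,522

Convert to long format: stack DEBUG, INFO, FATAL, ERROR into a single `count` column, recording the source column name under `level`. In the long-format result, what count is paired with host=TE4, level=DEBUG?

755

Unpivoting turns each (host, wide-column) pair into one long row.
The wide cell at row TE4, column DEBUG holds 755, so the long row (TE4, DEBUG) has count=755.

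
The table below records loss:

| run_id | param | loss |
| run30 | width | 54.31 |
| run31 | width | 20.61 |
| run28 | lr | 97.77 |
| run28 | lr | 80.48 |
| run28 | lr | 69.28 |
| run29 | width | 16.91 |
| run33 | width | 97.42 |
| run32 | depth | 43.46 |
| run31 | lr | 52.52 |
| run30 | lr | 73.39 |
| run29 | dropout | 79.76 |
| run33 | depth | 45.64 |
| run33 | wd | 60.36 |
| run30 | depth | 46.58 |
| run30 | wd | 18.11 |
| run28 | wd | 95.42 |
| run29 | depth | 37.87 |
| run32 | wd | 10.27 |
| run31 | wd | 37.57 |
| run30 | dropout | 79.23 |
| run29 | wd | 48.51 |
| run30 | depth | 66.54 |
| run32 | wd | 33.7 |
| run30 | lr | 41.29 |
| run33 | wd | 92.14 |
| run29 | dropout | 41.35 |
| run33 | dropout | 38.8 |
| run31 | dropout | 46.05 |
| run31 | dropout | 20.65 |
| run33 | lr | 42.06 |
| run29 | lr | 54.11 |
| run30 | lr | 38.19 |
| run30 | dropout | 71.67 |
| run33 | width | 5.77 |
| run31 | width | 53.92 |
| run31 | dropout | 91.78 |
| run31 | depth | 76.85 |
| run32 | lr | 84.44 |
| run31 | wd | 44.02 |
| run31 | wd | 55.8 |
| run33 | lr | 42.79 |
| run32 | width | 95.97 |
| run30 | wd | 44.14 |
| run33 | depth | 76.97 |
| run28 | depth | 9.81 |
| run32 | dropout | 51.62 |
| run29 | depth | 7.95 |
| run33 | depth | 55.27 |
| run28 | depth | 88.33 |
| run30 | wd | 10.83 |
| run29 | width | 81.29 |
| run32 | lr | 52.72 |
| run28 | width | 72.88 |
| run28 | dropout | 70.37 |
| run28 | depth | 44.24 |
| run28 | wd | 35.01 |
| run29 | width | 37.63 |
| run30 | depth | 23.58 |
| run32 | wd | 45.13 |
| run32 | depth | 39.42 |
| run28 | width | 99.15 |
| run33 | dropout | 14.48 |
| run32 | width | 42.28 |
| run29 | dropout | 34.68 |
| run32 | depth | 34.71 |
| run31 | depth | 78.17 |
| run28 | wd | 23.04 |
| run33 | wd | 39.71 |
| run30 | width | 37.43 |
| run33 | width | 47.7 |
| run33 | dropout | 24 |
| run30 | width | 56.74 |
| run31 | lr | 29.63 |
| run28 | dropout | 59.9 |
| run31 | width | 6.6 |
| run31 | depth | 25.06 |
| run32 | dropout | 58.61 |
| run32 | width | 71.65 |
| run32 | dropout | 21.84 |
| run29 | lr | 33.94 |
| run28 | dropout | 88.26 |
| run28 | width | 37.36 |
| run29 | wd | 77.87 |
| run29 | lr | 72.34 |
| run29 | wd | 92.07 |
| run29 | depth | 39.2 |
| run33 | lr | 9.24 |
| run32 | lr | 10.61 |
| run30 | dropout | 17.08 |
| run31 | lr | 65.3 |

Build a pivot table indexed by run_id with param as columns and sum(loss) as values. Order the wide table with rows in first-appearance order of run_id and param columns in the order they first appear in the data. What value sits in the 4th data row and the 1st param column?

With rows in first-appearance order of run_id, row 4 is run_id=run29. param columns in first-appearance order: width, lr, depth, dropout, wd; column 1 is width.
Long rows with run_id=run29, param=width: 16.91 + 81.29 + 37.63 = 135.83.

135.83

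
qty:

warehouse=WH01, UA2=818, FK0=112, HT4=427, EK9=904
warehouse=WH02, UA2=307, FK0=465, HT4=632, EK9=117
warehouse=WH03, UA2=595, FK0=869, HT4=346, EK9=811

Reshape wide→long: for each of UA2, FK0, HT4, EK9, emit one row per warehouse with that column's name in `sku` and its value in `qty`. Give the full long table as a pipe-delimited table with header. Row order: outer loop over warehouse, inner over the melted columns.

| warehouse | sku | qty |
| WH01 | UA2 | 818 |
| WH01 | FK0 | 112 |
| WH01 | HT4 | 427 |
| WH01 | EK9 | 904 |
| WH02 | UA2 | 307 |
| WH02 | FK0 | 465 |
| WH02 | HT4 | 632 |
| WH02 | EK9 | 117 |
| WH03 | UA2 | 595 |
| WH03 | FK0 | 869 |
| WH03 | HT4 | 346 |
| WH03 | EK9 | 811 |

Each (warehouse, column) pair becomes one row: 3 × 4 = 12 rows.
For example, (WH01, UA2) → qty=818.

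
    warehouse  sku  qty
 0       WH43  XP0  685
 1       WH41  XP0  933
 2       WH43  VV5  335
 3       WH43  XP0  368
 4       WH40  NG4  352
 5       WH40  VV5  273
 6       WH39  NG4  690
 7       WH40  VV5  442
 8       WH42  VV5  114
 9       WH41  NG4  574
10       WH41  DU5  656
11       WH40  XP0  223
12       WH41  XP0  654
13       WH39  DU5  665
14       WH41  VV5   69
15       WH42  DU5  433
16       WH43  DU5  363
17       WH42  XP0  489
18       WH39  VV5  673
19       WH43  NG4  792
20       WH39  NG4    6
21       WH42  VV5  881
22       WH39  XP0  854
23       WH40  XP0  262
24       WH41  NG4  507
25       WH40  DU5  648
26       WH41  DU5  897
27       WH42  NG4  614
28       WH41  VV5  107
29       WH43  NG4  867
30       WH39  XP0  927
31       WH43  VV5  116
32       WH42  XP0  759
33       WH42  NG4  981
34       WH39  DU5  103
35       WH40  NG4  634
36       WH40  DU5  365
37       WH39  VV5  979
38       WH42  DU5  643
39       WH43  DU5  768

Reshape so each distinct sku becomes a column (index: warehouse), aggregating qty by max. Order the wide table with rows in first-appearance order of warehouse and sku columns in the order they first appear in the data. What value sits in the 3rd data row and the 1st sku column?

With rows in first-appearance order of warehouse, row 3 is warehouse=WH40. sku columns in first-appearance order: XP0, VV5, NG4, DU5; column 1 is XP0.
Long rows with warehouse=WH40, sku=XP0: max(223, 262) = 262.

262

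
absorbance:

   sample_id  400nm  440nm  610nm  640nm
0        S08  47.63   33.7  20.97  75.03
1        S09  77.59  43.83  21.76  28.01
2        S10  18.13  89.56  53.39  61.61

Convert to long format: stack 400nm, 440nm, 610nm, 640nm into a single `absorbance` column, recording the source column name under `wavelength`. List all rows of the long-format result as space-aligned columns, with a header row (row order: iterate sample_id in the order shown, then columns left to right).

sample_id  wavelength  absorbance
S08        400nm       47.63     
S08        440nm       33.7      
S08        610nm       20.97     
S08        640nm       75.03     
S09        400nm       77.59     
S09        440nm       43.83     
S09        610nm       21.76     
S09        640nm       28.01     
S10        400nm       18.13     
S10        440nm       89.56     
S10        610nm       53.39     
S10        640nm       61.61     

Each (sample_id, column) pair becomes one row: 3 × 4 = 12 rows.
For example, (S08, 400nm) → absorbance=47.63.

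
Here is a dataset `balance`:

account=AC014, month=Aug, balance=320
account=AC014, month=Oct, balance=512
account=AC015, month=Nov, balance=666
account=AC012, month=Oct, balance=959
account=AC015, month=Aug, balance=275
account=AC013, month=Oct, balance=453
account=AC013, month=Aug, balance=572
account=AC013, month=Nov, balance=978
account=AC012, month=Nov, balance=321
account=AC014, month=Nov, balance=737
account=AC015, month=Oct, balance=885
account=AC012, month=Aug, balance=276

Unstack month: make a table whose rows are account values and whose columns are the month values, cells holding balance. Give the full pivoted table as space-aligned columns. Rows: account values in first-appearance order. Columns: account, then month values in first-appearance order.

account  Aug  Oct  Nov
AC014    320  512  737
AC015    275  885  666
AC012    276  959  321
AC013    572  453  978

Columns: account plus the 3 distinct month values (Aug, Oct, Nov).
For example, row AC014 column Aug takes balance=320 from the long row (AC014, Aug).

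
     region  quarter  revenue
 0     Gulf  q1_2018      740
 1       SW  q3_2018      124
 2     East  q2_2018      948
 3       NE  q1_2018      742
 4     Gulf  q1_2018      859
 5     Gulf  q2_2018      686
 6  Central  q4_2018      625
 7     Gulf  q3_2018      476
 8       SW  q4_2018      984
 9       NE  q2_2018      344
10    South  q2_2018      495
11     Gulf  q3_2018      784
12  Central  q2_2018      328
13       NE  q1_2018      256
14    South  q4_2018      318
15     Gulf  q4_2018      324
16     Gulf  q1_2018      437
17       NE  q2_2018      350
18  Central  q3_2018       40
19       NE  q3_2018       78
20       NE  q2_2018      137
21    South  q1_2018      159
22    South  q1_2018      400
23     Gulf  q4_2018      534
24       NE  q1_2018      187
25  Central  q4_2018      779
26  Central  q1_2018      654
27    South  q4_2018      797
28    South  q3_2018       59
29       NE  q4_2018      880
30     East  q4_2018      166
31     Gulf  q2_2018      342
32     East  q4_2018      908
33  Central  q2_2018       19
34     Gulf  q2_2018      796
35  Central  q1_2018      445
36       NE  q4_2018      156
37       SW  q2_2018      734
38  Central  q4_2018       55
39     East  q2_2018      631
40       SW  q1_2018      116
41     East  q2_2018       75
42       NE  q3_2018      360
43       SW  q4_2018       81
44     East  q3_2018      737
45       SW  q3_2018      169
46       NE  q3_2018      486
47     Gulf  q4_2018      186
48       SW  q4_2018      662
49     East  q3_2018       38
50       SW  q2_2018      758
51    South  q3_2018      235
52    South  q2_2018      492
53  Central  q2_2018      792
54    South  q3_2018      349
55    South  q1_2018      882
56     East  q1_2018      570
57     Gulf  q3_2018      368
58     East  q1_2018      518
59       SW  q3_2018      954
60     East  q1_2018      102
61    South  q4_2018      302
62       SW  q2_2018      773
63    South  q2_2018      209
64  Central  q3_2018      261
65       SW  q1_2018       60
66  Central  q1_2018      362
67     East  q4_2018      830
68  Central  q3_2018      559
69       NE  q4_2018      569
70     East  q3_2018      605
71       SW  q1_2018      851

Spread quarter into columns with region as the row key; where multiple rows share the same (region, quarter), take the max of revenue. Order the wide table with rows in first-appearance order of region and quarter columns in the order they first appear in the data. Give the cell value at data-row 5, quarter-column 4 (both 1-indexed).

With rows in first-appearance order of region, row 5 is region=Central. quarter columns in first-appearance order: q1_2018, q3_2018, q2_2018, q4_2018; column 4 is q4_2018.
Long rows with region=Central, quarter=q4_2018: max(625, 779, 55) = 779.

779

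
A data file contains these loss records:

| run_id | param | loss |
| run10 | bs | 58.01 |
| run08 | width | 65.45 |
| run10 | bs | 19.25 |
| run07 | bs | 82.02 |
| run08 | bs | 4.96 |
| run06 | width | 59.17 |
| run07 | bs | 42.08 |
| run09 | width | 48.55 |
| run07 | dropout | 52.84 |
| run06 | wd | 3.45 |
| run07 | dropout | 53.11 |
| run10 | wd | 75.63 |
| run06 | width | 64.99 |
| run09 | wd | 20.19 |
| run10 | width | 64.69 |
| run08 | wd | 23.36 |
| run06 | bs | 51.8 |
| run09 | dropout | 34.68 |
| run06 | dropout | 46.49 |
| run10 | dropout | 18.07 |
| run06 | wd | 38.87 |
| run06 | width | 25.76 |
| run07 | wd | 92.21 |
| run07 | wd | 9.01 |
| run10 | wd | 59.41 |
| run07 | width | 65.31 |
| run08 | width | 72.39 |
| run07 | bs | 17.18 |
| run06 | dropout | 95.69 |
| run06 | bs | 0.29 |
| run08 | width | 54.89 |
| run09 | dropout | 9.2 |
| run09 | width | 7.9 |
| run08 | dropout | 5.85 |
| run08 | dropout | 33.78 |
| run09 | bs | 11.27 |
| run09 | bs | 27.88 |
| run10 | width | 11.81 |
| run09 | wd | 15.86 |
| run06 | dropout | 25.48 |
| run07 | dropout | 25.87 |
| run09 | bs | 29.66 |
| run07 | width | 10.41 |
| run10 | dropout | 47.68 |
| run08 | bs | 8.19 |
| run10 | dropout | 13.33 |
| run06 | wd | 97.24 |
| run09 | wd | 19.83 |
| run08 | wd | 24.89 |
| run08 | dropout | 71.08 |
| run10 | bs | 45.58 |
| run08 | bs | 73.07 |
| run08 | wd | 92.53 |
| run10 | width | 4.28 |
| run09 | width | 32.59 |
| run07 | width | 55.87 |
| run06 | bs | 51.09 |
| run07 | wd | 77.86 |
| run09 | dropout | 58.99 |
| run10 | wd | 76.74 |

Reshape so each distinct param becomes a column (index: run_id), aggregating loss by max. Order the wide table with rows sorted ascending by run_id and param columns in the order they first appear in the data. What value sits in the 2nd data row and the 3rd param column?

53.11

With rows sorted ascending by run_id, row 2 is run_id=run07. param columns in first-appearance order: bs, width, dropout, wd; column 3 is dropout.
Long rows with run_id=run07, param=dropout: max(52.84, 53.11, 25.87) = 53.11.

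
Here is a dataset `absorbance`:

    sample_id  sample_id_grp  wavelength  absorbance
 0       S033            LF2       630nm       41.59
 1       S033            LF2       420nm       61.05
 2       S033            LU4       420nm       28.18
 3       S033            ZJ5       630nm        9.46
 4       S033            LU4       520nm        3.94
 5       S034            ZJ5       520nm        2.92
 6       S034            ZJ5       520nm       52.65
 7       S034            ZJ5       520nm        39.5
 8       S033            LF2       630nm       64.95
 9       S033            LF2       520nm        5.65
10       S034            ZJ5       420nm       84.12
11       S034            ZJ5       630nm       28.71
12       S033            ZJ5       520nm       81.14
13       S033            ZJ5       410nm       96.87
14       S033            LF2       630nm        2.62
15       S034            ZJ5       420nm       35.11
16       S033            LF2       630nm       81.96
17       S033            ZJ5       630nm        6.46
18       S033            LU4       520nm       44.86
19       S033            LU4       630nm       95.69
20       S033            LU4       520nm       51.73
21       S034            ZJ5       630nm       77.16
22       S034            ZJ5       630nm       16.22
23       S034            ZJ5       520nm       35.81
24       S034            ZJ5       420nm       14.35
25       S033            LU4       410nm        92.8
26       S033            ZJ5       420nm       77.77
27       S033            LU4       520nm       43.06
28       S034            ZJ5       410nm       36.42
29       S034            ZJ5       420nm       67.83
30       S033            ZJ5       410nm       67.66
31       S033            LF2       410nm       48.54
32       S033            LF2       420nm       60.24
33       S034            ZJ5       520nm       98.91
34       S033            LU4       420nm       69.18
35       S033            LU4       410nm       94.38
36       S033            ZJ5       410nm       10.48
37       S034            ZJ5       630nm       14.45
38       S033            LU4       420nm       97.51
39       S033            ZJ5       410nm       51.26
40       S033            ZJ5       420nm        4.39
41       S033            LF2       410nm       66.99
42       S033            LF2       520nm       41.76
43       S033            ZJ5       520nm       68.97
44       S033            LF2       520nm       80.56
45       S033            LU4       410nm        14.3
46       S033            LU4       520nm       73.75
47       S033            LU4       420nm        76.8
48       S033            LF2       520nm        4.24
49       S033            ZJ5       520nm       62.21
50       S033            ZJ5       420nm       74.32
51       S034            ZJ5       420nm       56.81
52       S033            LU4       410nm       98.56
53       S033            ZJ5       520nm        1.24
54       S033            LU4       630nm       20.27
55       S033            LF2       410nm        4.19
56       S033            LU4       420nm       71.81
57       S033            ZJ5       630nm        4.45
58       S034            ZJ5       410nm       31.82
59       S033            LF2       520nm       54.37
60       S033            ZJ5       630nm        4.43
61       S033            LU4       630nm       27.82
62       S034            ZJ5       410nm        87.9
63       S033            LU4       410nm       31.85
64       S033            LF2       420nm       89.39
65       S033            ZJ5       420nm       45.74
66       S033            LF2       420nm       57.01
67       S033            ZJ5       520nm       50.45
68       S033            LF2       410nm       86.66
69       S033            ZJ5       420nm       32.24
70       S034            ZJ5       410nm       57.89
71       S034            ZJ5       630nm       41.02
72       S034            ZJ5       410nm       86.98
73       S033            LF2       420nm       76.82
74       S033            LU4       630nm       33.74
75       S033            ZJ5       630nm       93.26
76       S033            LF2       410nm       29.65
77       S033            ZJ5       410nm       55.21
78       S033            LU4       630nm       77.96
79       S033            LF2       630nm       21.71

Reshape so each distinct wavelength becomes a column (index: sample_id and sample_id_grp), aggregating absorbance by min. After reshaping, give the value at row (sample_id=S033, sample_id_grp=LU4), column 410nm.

Rows with sample_id=S033, sample_id_grp=LU4 and wavelength=410nm: absorbance values are 92.8, 94.38, 14.3, 98.56, 31.85.
min(92.8, 94.38, 14.3, 98.56, 31.85) = 14.3.

14.3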